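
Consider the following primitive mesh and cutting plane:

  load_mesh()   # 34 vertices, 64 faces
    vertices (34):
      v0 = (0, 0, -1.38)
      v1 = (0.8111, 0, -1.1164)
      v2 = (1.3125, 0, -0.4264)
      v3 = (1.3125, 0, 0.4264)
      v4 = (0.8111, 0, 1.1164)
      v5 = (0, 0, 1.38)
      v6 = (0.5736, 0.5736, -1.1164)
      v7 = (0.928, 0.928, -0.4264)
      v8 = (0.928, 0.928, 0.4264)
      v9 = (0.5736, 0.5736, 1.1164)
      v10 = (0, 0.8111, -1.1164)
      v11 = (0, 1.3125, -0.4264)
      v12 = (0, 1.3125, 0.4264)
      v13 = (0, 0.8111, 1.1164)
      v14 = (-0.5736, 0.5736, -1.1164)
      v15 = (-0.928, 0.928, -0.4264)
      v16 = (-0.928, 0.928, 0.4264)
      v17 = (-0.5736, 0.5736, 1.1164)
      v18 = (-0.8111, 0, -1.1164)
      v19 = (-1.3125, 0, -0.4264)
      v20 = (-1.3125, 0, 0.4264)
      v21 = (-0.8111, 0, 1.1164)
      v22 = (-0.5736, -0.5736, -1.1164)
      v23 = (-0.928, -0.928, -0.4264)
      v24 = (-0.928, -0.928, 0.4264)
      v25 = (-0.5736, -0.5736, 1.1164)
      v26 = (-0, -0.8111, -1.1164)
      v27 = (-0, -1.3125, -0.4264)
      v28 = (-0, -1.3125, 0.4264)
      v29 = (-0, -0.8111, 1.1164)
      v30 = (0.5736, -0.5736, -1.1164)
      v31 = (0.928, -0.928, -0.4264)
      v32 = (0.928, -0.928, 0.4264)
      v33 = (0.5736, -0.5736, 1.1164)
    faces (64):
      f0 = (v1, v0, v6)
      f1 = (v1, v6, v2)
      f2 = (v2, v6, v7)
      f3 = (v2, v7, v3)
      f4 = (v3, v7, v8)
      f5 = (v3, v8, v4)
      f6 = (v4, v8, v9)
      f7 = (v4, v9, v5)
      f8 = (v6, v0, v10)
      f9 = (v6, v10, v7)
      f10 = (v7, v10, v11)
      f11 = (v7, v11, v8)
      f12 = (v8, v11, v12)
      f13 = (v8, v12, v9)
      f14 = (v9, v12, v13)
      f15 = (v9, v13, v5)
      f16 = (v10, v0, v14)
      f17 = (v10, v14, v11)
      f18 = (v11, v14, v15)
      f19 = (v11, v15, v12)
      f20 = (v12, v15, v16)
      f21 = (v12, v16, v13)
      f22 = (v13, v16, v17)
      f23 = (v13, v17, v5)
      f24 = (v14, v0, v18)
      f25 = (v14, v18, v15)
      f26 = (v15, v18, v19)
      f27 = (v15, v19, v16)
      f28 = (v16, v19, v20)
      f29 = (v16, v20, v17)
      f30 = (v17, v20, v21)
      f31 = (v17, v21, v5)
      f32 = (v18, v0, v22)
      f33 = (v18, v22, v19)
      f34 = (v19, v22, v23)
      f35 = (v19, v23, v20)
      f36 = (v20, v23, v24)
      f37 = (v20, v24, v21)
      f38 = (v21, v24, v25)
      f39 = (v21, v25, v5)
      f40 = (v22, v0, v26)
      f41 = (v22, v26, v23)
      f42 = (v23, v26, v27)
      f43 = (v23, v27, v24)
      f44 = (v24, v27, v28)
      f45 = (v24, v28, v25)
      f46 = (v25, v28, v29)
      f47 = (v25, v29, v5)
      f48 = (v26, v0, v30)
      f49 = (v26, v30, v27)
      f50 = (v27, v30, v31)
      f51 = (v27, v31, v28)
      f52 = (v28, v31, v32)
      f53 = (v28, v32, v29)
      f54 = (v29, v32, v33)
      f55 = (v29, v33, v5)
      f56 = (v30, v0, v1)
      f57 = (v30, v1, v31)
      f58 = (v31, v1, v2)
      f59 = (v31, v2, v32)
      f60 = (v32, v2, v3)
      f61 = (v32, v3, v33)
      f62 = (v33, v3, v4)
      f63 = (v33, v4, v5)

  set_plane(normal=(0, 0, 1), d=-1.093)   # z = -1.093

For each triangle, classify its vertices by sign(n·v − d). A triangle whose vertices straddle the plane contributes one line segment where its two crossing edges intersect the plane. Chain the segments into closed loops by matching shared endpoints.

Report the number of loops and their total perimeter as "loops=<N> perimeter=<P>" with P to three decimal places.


Straddling triangles (16 of 64):
  (v1,v6,v2) [--+] → (0.598658, 0.554147, -1.093)–(0.828104, 0, -1.093)  len=0.5998
  (v2,v6,v7) [+-+] → (0.598658, 0.554147, -1.093)–(0.585619, 0.585619, -1.093)  len=0.0341
  (v6,v10,v7) [--+] → (0.0314713, 0.815064, -1.093)–(0.585619, 0.585619, -1.093)  len=0.5998
  (v7,v10,v11) [+-+] → (0.0314713, 0.815064, -1.093)–(0, 0.828104, -1.093)  len=0.0341
  (v10,v14,v11) [--+] → (-0.554147, 0.598658, -1.093)–(0, 0.828104, -1.093)  len=0.5998
  (v11,v14,v15) [+-+] → (-0.554147, 0.598658, -1.093)–(-0.585619, 0.585619, -1.093)  len=0.0341
  (v14,v18,v15) [--+] → (-0.815064, 0.0314713, -1.093)–(-0.585619, 0.585619, -1.093)  len=0.5998
  (v15,v18,v19) [+-+] → (-0.815064, 0.0314713, -1.093)–(-0.828104, 0, -1.093)  len=0.0341
  (v18,v22,v19) [--+] → (-0.598658, -0.554147, -1.093)–(-0.828104, 0, -1.093)  len=0.5998
  (v19,v22,v23) [+-+] → (-0.598658, -0.554147, -1.093)–(-0.585619, -0.585619, -1.093)  len=0.0341
  (v22,v26,v23) [--+] → (-0.0314713, -0.815064, -1.093)–(-0.585619, -0.585619, -1.093)  len=0.5998
  (v23,v26,v27) [+-+] → (-0.0314713, -0.815064, -1.093)–(0, -0.828104, -1.093)  len=0.0341
  (v26,v30,v27) [--+] → (0.554147, -0.598658, -1.093)–(0, -0.828104, -1.093)  len=0.5998
  (v27,v30,v31) [+-+] → (0.554147, -0.598658, -1.093)–(0.585619, -0.585619, -1.093)  len=0.0341
  (v30,v1,v31) [--+] → (0.815064, -0.0314713, -1.093)–(0.585619, -0.585619, -1.093)  len=0.5998
  (v31,v1,v2) [+-+] → (0.815064, -0.0314713, -1.093)–(0.828104, 0, -1.093)  len=0.0341

Chained into 1 loop(s):
  loop 1: 16 segments, perimeter = 5.0707
Total perimeter = 5.071

loops=1 perimeter=5.071


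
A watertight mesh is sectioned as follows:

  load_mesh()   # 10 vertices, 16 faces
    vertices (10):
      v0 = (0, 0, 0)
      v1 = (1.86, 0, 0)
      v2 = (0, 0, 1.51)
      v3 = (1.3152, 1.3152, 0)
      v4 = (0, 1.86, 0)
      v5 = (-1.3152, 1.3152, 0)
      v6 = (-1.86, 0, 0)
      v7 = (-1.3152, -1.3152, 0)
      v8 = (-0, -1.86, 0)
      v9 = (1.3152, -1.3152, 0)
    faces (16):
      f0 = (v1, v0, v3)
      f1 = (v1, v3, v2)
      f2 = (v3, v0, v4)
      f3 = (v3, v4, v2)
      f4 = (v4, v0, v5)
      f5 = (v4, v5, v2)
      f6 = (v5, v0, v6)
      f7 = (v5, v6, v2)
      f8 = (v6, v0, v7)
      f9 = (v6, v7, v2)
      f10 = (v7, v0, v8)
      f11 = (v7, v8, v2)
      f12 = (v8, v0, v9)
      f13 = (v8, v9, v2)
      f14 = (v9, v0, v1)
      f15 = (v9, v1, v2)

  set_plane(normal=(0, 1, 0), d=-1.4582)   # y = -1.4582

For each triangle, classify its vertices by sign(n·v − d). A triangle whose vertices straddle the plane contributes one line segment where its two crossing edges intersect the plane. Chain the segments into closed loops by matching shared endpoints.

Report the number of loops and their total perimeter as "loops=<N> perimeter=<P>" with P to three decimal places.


loops=1 perimeter=3.987

Straddling triangles (4 of 16):
  (v7,v0,v8) [++-] → (0, -1.4582, 0)–(-0.969984, -1.4582, 0)  len=0.9700
  (v7,v8,v2) [+-+] → (-0.969984, -1.4582, 0)–(0, -1.4582, 0.326192)  len=1.0234
  (v8,v0,v9) [-++] → (0, -1.4582, 0)–(0.969984, -1.4582, 0)  len=0.9700
  (v8,v9,v2) [-++] → (0.969984, -1.4582, 0)–(0, -1.4582, 0.326192)  len=1.0234

Chained into 1 loop(s):
  loop 1: 4 segments, perimeter = 3.9867
Total perimeter = 3.987


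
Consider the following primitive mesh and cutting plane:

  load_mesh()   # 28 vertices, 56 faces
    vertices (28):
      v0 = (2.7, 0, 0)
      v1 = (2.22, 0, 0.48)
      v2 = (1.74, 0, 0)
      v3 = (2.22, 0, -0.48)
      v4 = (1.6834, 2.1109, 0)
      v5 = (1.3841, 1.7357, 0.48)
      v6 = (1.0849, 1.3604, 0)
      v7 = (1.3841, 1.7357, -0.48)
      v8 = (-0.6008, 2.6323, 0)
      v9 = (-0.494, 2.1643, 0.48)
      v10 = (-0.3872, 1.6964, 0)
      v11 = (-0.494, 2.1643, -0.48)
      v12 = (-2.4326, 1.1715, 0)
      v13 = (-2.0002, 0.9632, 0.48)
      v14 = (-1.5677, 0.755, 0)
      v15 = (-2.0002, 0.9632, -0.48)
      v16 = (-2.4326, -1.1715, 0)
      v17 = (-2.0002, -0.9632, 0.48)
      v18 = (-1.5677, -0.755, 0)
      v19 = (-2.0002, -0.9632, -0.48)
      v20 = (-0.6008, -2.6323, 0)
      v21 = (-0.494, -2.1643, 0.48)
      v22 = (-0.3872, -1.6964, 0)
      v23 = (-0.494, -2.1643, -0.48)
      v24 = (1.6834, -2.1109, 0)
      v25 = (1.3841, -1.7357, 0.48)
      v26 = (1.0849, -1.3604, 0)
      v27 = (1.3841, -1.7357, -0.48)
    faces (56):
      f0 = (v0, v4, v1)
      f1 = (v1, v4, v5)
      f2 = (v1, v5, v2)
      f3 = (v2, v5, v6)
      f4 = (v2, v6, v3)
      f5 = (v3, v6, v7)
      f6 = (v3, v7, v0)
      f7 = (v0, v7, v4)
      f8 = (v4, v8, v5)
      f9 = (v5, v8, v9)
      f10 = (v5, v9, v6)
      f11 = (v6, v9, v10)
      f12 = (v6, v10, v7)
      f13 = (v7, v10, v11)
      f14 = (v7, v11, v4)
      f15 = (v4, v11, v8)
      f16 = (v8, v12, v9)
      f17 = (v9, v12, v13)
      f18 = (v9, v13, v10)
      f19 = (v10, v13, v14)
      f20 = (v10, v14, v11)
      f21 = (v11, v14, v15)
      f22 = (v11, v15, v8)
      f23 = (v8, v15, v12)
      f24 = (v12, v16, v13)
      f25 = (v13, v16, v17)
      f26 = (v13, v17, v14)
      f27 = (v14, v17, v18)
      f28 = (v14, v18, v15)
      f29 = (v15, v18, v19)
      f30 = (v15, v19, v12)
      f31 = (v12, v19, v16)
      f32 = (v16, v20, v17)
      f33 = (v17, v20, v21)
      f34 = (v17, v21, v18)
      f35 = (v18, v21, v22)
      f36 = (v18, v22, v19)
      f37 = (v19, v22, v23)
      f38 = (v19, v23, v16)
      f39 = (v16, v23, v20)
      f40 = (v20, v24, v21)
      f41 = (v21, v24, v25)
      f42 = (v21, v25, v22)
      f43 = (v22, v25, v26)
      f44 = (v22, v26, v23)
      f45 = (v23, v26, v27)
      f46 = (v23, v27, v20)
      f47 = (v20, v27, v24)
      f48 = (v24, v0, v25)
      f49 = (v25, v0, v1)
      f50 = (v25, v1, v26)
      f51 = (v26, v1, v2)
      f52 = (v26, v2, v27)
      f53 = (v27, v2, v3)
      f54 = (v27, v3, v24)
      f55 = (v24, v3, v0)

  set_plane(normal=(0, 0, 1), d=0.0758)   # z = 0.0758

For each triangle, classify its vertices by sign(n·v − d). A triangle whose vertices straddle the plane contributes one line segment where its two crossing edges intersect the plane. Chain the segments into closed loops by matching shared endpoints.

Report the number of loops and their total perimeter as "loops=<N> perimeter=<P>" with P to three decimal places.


Straddling triangles (28 of 56):
  (v0,v4,v1) [--+] → (1.76814, 1.77755, 0.0758)–(2.6242, 0, 0.0758)  len=1.9730
  (v1,v4,v5) [+-+] → (1.76814, 1.77755, 0.0758)–(1.63614, 2.05165, 0.0758)  len=0.3042
  (v1,v5,v2) [++-] → (1.6838, 0.274096, 0.0758)–(1.8158, 0, 0.0758)  len=0.3042
  (v2,v5,v6) [-+-] → (1.6838, 0.274096, 0.0758)–(1.13215, 1.41967, 0.0758)  len=1.2715
  (v4,v8,v5) [--+] → (-0.287351, 2.49071, 0.0758)–(1.63614, 2.05165, 0.0758)  len=1.9730
  (v5,v8,v9) [+-+] → (-0.287351, 2.49071, 0.0758)–(-0.583935, 2.55839, 0.0758)  len=0.3042
  (v5,v9,v6) [++-] → (0.835565, 1.48735, 0.0758)–(1.13215, 1.41967, 0.0758)  len=0.3042
  (v6,v9,v10) [-+-] → (0.835565, 1.48735, 0.0758)–(-0.404065, 1.77029, 0.0758)  len=1.2715
  (v8,v12,v9) [--+] → (-2.12646, 1.32828, 0.0758)–(-0.583935, 2.55839, 0.0758)  len=1.9730
  (v9,v12,v13) [+-+] → (-2.12646, 1.32828, 0.0758)–(-2.36432, 1.13861, 0.0758)  len=0.3042
  (v9,v13,v10) [++-] → (-0.64192, 1.58062, 0.0758)–(-0.404065, 1.77029, 0.0758)  len=0.3042
  (v10,v13,v14) [-+-] → (-0.64192, 1.58062, 0.0758)–(-1.636, 0.787878, 0.0758)  len=1.2715
  (v12,v16,v13) [--+] → (-2.36432, -0.834395, 0.0758)–(-2.36432, 1.13861, 0.0758)  len=1.9730
  (v13,v16,v17) [+-+] → (-2.36432, -0.834395, 0.0758)–(-2.36432, -1.13861, 0.0758)  len=0.3042
  (v13,v17,v14) [++-] → (-1.636, 0.483668, 0.0758)–(-1.636, 0.787878, 0.0758)  len=0.3042
  (v14,v17,v18) [-+-] → (-1.636, 0.483668, 0.0758)–(-1.636, -0.787878, 0.0758)  len=1.2715
  (v16,v20,v17) [--+] → (-0.821789, -2.36872, 0.0758)–(-2.36432, -1.13861, 0.0758)  len=1.9730
  (v17,v20,v21) [+-+] → (-0.821789, -2.36872, 0.0758)–(-0.583935, -2.55839, 0.0758)  len=0.3042
  (v17,v21,v18) [++-] → (-1.39814, -0.977552, 0.0758)–(-1.636, -0.787878, 0.0758)  len=0.3042
  (v18,v21,v22) [-+-] → (-1.39814, -0.977552, 0.0758)–(-0.404065, -1.77029, 0.0758)  len=1.2715
  (v20,v24,v21) [--+] → (1.33955, -2.11933, 0.0758)–(-0.583935, -2.55839, 0.0758)  len=1.9730
  (v21,v24,v25) [+-+] → (1.33955, -2.11933, 0.0758)–(1.63614, -2.05165, 0.0758)  len=0.3042
  (v21,v25,v22) [++-] → (-0.107482, -1.70261, 0.0758)–(-0.404065, -1.77029, 0.0758)  len=0.3042
  (v22,v25,v26) [-+-] → (-0.107482, -1.70261, 0.0758)–(1.13215, -1.41967, 0.0758)  len=1.2715
  (v24,v0,v25) [--+] → (2.4922, -0.274096, 0.0758)–(1.63614, -2.05165, 0.0758)  len=1.9730
  (v25,v0,v1) [+-+] → (2.4922, -0.274096, 0.0758)–(2.6242, 0, 0.0758)  len=0.3042
  (v25,v1,v26) [++-] → (1.26415, -1.14557, 0.0758)–(1.13215, -1.41967, 0.0758)  len=0.3042
  (v26,v1,v2) [-+-] → (1.26415, -1.14557, 0.0758)–(1.8158, 0, 0.0758)  len=1.2715

Chained into 2 loop(s):
  loop 1: 14 segments, perimeter = 15.9403
  loop 2: 14 segments, perimeter = 11.0300
Total perimeter = 26.970

loops=2 perimeter=26.970


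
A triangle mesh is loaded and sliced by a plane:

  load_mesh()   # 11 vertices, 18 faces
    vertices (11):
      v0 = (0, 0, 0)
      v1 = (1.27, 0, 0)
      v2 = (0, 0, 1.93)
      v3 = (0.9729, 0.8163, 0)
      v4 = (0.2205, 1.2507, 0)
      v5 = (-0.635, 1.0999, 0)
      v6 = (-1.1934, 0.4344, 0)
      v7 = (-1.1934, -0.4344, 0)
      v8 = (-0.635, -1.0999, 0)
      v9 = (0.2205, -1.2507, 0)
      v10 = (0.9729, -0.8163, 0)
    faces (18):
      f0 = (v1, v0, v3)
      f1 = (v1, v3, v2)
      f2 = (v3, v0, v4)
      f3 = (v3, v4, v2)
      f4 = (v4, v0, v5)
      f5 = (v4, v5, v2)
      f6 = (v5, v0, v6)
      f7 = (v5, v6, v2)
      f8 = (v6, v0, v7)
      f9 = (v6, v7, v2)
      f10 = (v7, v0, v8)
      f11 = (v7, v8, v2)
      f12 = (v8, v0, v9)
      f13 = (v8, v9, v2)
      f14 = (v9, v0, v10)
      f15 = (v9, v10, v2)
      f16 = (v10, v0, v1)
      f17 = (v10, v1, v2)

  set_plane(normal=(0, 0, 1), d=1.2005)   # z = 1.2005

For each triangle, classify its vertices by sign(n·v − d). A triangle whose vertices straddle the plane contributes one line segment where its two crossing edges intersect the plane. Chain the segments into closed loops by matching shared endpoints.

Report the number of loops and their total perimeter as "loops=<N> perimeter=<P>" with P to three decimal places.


loops=1 perimeter=2.955

Straddling triangles (9 of 18):
  (v1,v3,v2) [--+] → (0.367736, 0.308544, 1.2005)–(0.480034, 0, 1.2005)  len=0.3283
  (v3,v4,v2) [--+] → (0.0833444, 0.472739, 1.2005)–(0.367736, 0.308544, 1.2005)  len=0.3284
  (v4,v5,v2) [--+] → (-0.240017, 0.415739, 1.2005)–(0.0833444, 0.472739, 1.2005)  len=0.3283
  (v5,v6,v2) [--+] → (-0.45108, 0.164194, 1.2005)–(-0.240017, 0.415739, 1.2005)  len=0.3284
  (v6,v7,v2) [--+] → (-0.45108, -0.164194, 1.2005)–(-0.45108, 0.164194, 1.2005)  len=0.3284
  (v7,v8,v2) [--+] → (-0.240017, -0.415739, 1.2005)–(-0.45108, -0.164194, 1.2005)  len=0.3284
  (v8,v9,v2) [--+] → (0.0833444, -0.472739, 1.2005)–(-0.240017, -0.415739, 1.2005)  len=0.3283
  (v9,v10,v2) [--+] → (0.367736, -0.308544, 1.2005)–(0.0833444, -0.472739, 1.2005)  len=0.3284
  (v10,v1,v2) [--+] → (0.480034, 0, 1.2005)–(0.367736, -0.308544, 1.2005)  len=0.3283

Chained into 1 loop(s):
  loop 1: 9 segments, perimeter = 2.9553
Total perimeter = 2.955


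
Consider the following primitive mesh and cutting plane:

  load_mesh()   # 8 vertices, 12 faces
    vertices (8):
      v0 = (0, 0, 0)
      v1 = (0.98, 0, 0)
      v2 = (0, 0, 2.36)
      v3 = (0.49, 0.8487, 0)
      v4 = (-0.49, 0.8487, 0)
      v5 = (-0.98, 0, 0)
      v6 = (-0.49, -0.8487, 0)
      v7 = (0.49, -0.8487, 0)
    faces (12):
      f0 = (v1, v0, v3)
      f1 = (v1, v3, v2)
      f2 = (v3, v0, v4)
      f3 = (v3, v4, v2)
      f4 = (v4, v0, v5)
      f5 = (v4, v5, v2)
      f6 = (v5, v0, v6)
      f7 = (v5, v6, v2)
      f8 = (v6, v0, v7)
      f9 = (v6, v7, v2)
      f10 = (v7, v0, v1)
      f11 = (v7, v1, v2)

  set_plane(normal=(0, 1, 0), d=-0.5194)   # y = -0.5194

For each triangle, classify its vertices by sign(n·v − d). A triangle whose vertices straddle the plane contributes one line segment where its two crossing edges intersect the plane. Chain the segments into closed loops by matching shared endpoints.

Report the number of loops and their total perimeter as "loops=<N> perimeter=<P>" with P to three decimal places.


loops=1 perimeter=3.943

Straddling triangles (6 of 12):
  (v5,v0,v6) [++-] → (-0.299877, -0.5194, 0)–(-0.680123, -0.5194, 0)  len=0.3802
  (v5,v6,v2) [+-+] → (-0.680123, -0.5194, 0)–(-0.299877, -0.5194, 0.915692)  len=0.9915
  (v6,v0,v7) [-+-] → (-0.299877, -0.5194, 0)–(0.299877, -0.5194, 0)  len=0.5998
  (v6,v7,v2) [--+] → (0.299877, -0.5194, 0.915692)–(-0.299877, -0.5194, 0.915692)  len=0.5998
  (v7,v0,v1) [-++] → (0.299877, -0.5194, 0)–(0.680123, -0.5194, 0)  len=0.3802
  (v7,v1,v2) [-++] → (0.680123, -0.5194, 0)–(0.299877, -0.5194, 0.915692)  len=0.9915

Chained into 1 loop(s):
  loop 1: 6 segments, perimeter = 3.9430
Total perimeter = 3.943


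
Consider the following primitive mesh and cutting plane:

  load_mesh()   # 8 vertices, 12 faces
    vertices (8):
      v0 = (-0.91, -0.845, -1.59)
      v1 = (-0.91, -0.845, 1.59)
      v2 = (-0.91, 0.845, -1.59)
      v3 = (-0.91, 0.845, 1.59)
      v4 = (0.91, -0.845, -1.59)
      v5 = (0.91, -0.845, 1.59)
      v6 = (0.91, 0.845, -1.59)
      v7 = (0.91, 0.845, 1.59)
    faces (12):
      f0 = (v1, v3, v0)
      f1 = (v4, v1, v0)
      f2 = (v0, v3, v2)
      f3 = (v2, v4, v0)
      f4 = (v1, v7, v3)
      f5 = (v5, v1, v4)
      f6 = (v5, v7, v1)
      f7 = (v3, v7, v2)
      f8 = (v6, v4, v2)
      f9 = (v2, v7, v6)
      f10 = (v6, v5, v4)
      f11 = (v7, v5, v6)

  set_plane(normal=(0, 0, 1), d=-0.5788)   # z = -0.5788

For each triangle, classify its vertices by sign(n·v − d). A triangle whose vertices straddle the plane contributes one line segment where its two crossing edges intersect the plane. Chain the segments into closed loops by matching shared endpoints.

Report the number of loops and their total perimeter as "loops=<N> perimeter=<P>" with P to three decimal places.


loops=1 perimeter=7.020

Straddling triangles (8 of 12):
  (v1,v3,v0) [++-] → (-0.91, -0.307601, -0.5788)–(-0.91, -0.845, -0.5788)  len=0.5374
  (v4,v1,v0) [-+-] → (0.331263, -0.845, -0.5788)–(-0.91, -0.845, -0.5788)  len=1.2413
  (v0,v3,v2) [-+-] → (-0.91, -0.307601, -0.5788)–(-0.91, 0.845, -0.5788)  len=1.1526
  (v5,v1,v4) [++-] → (0.331263, -0.845, -0.5788)–(0.91, -0.845, -0.5788)  len=0.5787
  (v3,v7,v2) [++-] → (-0.331263, 0.845, -0.5788)–(-0.91, 0.845, -0.5788)  len=0.5787
  (v2,v7,v6) [-+-] → (-0.331263, 0.845, -0.5788)–(0.91, 0.845, -0.5788)  len=1.2413
  (v6,v5,v4) [-+-] → (0.91, 0.307601, -0.5788)–(0.91, -0.845, -0.5788)  len=1.1526
  (v7,v5,v6) [++-] → (0.91, 0.307601, -0.5788)–(0.91, 0.845, -0.5788)  len=0.5374

Chained into 1 loop(s):
  loop 1: 8 segments, perimeter = 7.0200
Total perimeter = 7.020


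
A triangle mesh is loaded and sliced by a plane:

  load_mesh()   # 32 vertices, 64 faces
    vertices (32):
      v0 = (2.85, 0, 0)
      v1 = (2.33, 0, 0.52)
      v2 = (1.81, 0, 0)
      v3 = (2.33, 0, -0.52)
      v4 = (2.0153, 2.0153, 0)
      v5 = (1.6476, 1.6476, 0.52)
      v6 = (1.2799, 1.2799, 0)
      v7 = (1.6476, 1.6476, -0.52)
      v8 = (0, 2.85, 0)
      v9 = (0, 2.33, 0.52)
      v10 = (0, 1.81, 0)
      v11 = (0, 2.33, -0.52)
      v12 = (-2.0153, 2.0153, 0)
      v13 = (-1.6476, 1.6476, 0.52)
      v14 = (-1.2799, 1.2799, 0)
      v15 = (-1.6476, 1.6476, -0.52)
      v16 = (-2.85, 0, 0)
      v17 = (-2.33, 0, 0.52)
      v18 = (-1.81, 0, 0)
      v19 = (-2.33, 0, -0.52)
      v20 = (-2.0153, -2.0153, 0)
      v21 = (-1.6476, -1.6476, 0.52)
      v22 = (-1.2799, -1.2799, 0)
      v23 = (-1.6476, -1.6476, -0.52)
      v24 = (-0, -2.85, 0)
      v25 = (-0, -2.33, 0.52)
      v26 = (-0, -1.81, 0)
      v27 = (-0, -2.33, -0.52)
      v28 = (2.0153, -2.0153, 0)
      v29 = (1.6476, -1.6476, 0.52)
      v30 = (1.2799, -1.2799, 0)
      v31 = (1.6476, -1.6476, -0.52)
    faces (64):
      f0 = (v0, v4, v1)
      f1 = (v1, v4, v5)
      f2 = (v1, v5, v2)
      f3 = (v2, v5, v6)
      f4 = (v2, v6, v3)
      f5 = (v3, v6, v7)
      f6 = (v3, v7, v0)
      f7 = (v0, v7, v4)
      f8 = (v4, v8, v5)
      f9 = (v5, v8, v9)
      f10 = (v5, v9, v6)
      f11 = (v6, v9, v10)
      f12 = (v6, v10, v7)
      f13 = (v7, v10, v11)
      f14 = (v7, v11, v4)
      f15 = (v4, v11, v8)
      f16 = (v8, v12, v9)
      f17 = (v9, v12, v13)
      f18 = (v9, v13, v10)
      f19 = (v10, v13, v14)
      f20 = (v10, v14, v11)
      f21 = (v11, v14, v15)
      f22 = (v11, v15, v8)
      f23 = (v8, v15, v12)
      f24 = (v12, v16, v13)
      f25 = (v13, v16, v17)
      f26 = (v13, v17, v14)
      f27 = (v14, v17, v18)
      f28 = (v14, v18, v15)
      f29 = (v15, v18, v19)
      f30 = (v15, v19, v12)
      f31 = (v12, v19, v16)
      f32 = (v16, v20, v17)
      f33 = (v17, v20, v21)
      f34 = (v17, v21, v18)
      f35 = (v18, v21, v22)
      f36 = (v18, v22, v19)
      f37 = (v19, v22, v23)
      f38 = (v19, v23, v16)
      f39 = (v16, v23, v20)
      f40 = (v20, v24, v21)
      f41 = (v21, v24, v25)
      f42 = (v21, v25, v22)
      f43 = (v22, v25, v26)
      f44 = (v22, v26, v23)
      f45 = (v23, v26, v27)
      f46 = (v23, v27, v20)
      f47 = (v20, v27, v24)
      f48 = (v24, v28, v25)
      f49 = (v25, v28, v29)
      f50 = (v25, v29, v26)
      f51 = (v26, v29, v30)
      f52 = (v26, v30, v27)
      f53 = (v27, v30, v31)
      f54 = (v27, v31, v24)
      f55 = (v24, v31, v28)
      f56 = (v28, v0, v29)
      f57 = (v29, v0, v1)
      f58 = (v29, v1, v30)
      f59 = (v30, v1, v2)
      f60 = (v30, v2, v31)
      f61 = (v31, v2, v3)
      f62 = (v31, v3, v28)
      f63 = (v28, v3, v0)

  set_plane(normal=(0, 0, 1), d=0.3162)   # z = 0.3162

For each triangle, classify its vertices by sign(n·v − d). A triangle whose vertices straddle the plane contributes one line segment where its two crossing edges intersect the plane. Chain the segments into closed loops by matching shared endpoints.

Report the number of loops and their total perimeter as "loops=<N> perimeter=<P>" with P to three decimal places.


Straddling triangles (32 of 64):
  (v0,v4,v1) [--+] → (2.20666, 0.789843, 0.3162)–(2.5338, 0, 0.3162)  len=0.8549
  (v1,v4,v5) [+-+] → (2.20666, 0.789843, 0.3162)–(1.79171, 1.79171, 0.3162)  len=1.0844
  (v1,v5,v2) [++-] → (1.71125, 1.00187, 0.3162)–(2.1262, 0, 0.3162)  len=1.0844
  (v2,v5,v6) [-+-] → (1.71125, 1.00187, 0.3162)–(1.50349, 1.50349, 0.3162)  len=0.5429
  (v4,v8,v5) [--+] → (1.00187, 2.11885, 0.3162)–(1.79171, 1.79171, 0.3162)  len=0.8549
  (v5,v8,v9) [+-+] → (1.00187, 2.11885, 0.3162)–(0, 2.5338, 0.3162)  len=1.0844
  (v5,v9,v6) [++-] → (0.501622, 1.91844, 0.3162)–(1.50349, 1.50349, 0.3162)  len=1.0844
  (v6,v9,v10) [-+-] → (0.501622, 1.91844, 0.3162)–(0, 2.1262, 0.3162)  len=0.5429
  (v8,v12,v9) [--+] → (-0.789843, 2.20666, 0.3162)–(0, 2.5338, 0.3162)  len=0.8549
  (v9,v12,v13) [+-+] → (-0.789843, 2.20666, 0.3162)–(-1.79171, 1.79171, 0.3162)  len=1.0844
  (v9,v13,v10) [++-] → (-1.00187, 1.71125, 0.3162)–(0, 2.1262, 0.3162)  len=1.0844
  (v10,v13,v14) [-+-] → (-1.00187, 1.71125, 0.3162)–(-1.50349, 1.50349, 0.3162)  len=0.5429
  (v12,v16,v13) [--+] → (-2.11885, 1.00187, 0.3162)–(-1.79171, 1.79171, 0.3162)  len=0.8549
  (v13,v16,v17) [+-+] → (-2.11885, 1.00187, 0.3162)–(-2.5338, 0, 0.3162)  len=1.0844
  (v13,v17,v14) [++-] → (-1.91844, 0.501622, 0.3162)–(-1.50349, 1.50349, 0.3162)  len=1.0844
  (v14,v17,v18) [-+-] → (-1.91844, 0.501622, 0.3162)–(-2.1262, 0, 0.3162)  len=0.5429
  (v16,v20,v17) [--+] → (-2.20666, -0.789843, 0.3162)–(-2.5338, 0, 0.3162)  len=0.8549
  (v17,v20,v21) [+-+] → (-2.20666, -0.789843, 0.3162)–(-1.79171, -1.79171, 0.3162)  len=1.0844
  (v17,v21,v18) [++-] → (-1.71125, -1.00187, 0.3162)–(-2.1262, 0, 0.3162)  len=1.0844
  (v18,v21,v22) [-+-] → (-1.71125, -1.00187, 0.3162)–(-1.50349, -1.50349, 0.3162)  len=0.5429
  (v20,v24,v21) [--+] → (-1.00187, -2.11885, 0.3162)–(-1.79171, -1.79171, 0.3162)  len=0.8549
  (v21,v24,v25) [+-+] → (-1.00187, -2.11885, 0.3162)–(0, -2.5338, 0.3162)  len=1.0844
  (v21,v25,v22) [++-] → (-0.501622, -1.91844, 0.3162)–(-1.50349, -1.50349, 0.3162)  len=1.0844
  (v22,v25,v26) [-+-] → (-0.501622, -1.91844, 0.3162)–(0, -2.1262, 0.3162)  len=0.5429
  (v24,v28,v25) [--+] → (0.789843, -2.20666, 0.3162)–(0, -2.5338, 0.3162)  len=0.8549
  (v25,v28,v29) [+-+] → (0.789843, -2.20666, 0.3162)–(1.79171, -1.79171, 0.3162)  len=1.0844
  (v25,v29,v26) [++-] → (1.00187, -1.71125, 0.3162)–(0, -2.1262, 0.3162)  len=1.0844
  (v26,v29,v30) [-+-] → (1.00187, -1.71125, 0.3162)–(1.50349, -1.50349, 0.3162)  len=0.5429
  (v28,v0,v29) [--+] → (2.11885, -1.00187, 0.3162)–(1.79171, -1.79171, 0.3162)  len=0.8549
  (v29,v0,v1) [+-+] → (2.11885, -1.00187, 0.3162)–(2.5338, 0, 0.3162)  len=1.0844
  (v29,v1,v30) [++-] → (1.91844, -0.501622, 0.3162)–(1.50349, -1.50349, 0.3162)  len=1.0844
  (v30,v1,v2) [-+-] → (1.91844, -0.501622, 0.3162)–(2.1262, 0, 0.3162)  len=0.5429

Chained into 2 loop(s):
  loop 1: 16 segments, perimeter = 15.5145
  loop 2: 16 segments, perimeter = 13.0188
Total perimeter = 28.533

loops=2 perimeter=28.533


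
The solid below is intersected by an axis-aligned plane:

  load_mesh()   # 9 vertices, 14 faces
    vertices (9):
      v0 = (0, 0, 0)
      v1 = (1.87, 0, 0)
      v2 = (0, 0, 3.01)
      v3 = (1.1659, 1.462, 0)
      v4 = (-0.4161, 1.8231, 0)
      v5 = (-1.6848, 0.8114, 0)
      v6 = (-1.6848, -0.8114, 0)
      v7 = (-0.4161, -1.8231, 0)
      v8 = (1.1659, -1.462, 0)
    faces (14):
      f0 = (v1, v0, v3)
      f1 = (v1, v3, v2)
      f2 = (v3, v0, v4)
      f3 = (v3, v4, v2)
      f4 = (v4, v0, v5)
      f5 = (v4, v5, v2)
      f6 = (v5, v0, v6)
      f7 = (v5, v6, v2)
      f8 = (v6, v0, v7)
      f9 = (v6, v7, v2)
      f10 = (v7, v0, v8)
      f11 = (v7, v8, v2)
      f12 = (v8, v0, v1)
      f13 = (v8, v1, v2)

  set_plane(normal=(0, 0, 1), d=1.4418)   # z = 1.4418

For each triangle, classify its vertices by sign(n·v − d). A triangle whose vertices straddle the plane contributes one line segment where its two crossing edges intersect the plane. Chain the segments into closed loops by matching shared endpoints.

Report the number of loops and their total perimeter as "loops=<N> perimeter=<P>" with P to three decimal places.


Straddling triangles (7 of 14):
  (v1,v3,v2) [--+] → (0.60743, 0.761697, 1.4418)–(0.974264, 0, 1.4418)  len=0.8454
  (v3,v4,v2) [--+] → (-0.216787, 0.949829, 1.4418)–(0.60743, 0.761697, 1.4418)  len=0.8454
  (v4,v5,v2) [--+] → (-0.877775, 0.422737, 1.4418)–(-0.216787, 0.949829, 1.4418)  len=0.8454
  (v5,v6,v2) [--+] → (-0.877775, -0.422737, 1.4418)–(-0.877775, 0.422737, 1.4418)  len=0.8455
  (v6,v7,v2) [--+] → (-0.216787, -0.949829, 1.4418)–(-0.877775, -0.422737, 1.4418)  len=0.8454
  (v7,v8,v2) [--+] → (0.60743, -0.761697, 1.4418)–(-0.216787, -0.949829, 1.4418)  len=0.8454
  (v8,v1,v2) [--+] → (0.974264, 0, 1.4418)–(0.60743, -0.761697, 1.4418)  len=0.8454

Chained into 1 loop(s):
  loop 1: 7 segments, perimeter = 5.9180
Total perimeter = 5.918

loops=1 perimeter=5.918


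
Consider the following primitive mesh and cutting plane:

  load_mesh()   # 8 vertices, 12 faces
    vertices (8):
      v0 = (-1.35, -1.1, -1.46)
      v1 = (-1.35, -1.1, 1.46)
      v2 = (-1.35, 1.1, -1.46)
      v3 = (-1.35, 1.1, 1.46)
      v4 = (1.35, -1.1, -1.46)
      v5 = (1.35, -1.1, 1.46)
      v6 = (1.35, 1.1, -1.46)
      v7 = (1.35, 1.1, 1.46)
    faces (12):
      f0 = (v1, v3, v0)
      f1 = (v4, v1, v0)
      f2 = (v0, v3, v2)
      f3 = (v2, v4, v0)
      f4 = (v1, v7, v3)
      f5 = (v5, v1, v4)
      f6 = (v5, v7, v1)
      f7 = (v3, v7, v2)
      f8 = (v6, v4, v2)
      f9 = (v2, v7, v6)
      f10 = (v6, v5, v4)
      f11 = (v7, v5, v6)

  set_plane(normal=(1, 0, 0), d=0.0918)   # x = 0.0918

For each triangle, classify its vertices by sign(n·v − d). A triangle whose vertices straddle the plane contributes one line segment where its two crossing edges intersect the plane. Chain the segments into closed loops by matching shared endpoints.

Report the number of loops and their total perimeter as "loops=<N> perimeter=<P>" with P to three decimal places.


loops=1 perimeter=10.240

Straddling triangles (8 of 12):
  (v4,v1,v0) [+--] → (0.0918, -1.1, -0.09928)–(0.0918, -1.1, -1.46)  len=1.3607
  (v2,v4,v0) [-+-] → (0.0918, -0.0748, -1.46)–(0.0918, -1.1, -1.46)  len=1.0252
  (v1,v7,v3) [-+-] → (0.0918, 0.0748, 1.46)–(0.0918, 1.1, 1.46)  len=1.0252
  (v5,v1,v4) [+-+] → (0.0918, -1.1, 1.46)–(0.0918, -1.1, -0.09928)  len=1.5593
  (v5,v7,v1) [++-] → (0.0918, 0.0748, 1.46)–(0.0918, -1.1, 1.46)  len=1.1748
  (v3,v7,v2) [-+-] → (0.0918, 1.1, 1.46)–(0.0918, 1.1, 0.09928)  len=1.3607
  (v6,v4,v2) [++-] → (0.0918, -0.0748, -1.46)–(0.0918, 1.1, -1.46)  len=1.1748
  (v2,v7,v6) [-++] → (0.0918, 1.1, 0.09928)–(0.0918, 1.1, -1.46)  len=1.5593

Chained into 1 loop(s):
  loop 1: 8 segments, perimeter = 10.2400
Total perimeter = 10.240


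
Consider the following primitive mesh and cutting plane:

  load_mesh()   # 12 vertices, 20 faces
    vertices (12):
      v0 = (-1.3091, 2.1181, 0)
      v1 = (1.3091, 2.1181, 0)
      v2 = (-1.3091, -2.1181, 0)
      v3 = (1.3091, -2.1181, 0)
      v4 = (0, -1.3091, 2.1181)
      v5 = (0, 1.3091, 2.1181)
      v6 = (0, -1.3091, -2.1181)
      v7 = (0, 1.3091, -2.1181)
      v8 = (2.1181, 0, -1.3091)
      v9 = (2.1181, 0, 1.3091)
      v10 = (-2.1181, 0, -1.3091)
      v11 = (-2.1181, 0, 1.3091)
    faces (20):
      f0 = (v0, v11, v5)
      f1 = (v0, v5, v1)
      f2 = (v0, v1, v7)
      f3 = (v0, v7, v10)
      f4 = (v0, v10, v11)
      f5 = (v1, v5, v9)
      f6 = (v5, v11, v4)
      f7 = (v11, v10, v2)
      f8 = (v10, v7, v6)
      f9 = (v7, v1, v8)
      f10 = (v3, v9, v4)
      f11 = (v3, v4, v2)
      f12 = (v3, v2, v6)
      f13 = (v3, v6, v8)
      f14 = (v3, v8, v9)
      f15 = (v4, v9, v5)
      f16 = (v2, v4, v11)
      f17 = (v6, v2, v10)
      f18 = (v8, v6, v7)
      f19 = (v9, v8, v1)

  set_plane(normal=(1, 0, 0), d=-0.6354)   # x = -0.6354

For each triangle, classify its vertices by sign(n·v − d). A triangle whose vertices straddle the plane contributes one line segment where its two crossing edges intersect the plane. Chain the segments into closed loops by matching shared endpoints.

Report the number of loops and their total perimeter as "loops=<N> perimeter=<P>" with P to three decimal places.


loops=1 perimeter=12.776

Straddling triangles (10 of 20):
  (v0,v11,v5) [--+] → (-0.6354, 0.916389, 1.87541)–(-0.6354, 1.70177, 1.09003)  len=1.1107
  (v0,v5,v1) [-++] → (-0.6354, 1.70177, 1.09003)–(-0.6354, 2.1181, 0)  len=1.1668
  (v0,v1,v7) [-++] → (-0.6354, 2.1181, 0)–(-0.6354, 1.70177, -1.09003)  len=1.1668
  (v0,v7,v10) [-+-] → (-0.6354, 1.70177, -1.09003)–(-0.6354, 0.916389, -1.87541)  len=1.1107
  (v5,v11,v4) [+-+] → (-0.6354, 0.916389, 1.87541)–(-0.6354, -0.916389, 1.87541)  len=1.8328
  (v10,v7,v6) [-++] → (-0.6354, 0.916389, -1.87541)–(-0.6354, -0.916389, -1.87541)  len=1.8328
  (v3,v4,v2) [++-] → (-0.6354, -1.70177, 1.09003)–(-0.6354, -2.1181, 0)  len=1.1668
  (v3,v2,v6) [+-+] → (-0.6354, -2.1181, 0)–(-0.6354, -1.70177, -1.09003)  len=1.1668
  (v2,v4,v11) [-+-] → (-0.6354, -1.70177, 1.09003)–(-0.6354, -0.916389, 1.87541)  len=1.1107
  (v6,v2,v10) [+--] → (-0.6354, -1.70177, -1.09003)–(-0.6354, -0.916389, -1.87541)  len=1.1107

Chained into 1 loop(s):
  loop 1: 10 segments, perimeter = 12.7757
Total perimeter = 12.776


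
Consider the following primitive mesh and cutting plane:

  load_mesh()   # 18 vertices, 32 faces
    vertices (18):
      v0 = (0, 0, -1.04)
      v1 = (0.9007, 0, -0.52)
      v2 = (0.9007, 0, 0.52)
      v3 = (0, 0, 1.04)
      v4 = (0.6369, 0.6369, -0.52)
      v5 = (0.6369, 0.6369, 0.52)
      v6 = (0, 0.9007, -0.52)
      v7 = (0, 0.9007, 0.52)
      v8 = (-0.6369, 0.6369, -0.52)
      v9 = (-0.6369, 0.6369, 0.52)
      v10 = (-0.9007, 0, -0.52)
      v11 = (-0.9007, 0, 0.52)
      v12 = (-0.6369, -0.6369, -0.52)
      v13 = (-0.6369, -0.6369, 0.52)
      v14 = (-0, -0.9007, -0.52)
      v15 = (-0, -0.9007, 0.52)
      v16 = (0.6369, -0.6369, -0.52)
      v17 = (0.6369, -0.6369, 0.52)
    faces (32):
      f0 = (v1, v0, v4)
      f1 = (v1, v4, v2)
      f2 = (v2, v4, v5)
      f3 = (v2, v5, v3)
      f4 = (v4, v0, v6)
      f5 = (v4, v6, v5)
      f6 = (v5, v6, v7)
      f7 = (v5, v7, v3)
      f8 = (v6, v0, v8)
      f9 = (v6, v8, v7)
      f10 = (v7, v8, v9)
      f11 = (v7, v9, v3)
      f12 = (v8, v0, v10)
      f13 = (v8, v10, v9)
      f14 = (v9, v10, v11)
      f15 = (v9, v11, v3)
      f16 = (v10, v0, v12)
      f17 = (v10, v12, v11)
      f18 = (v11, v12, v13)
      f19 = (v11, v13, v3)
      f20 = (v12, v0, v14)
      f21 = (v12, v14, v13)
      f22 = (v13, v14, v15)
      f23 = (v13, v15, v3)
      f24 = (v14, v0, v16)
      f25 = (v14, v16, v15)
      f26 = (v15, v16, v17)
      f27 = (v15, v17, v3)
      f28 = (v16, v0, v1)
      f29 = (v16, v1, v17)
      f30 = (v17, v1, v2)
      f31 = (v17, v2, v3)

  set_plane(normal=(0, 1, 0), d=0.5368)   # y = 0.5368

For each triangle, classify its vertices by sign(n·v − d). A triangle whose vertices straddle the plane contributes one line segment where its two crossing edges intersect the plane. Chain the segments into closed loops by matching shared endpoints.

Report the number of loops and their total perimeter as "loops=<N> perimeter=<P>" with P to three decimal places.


loops=1 perimeter=4.942

Straddling triangles (12 of 32):
  (v1,v0,v4) [--+] → (0.5368, 0.5368, -0.601727)–(0.678361, 0.5368, -0.52)  len=0.1635
  (v1,v4,v2) [-+-] → (0.678361, 0.5368, -0.52)–(0.678361, 0.5368, -0.356546)  len=0.1635
  (v2,v4,v5) [-++] → (0.678361, 0.5368, -0.356546)–(0.678361, 0.5368, 0.52)  len=0.8765
  (v2,v5,v3) [-+-] → (0.678361, 0.5368, 0.52)–(0.5368, 0.5368, 0.601727)  len=0.1635
  (v4,v0,v6) [+-+] → (0.5368, 0.5368, -0.601727)–(0, 0.5368, -0.73009)  len=0.5519
  (v5,v7,v3) [++-] → (0, 0.5368, 0.73009)–(0.5368, 0.5368, 0.601727)  len=0.5519
  (v6,v0,v8) [+-+] → (0, 0.5368, -0.73009)–(-0.5368, 0.5368, -0.601727)  len=0.5519
  (v7,v9,v3) [++-] → (-0.5368, 0.5368, 0.601727)–(0, 0.5368, 0.73009)  len=0.5519
  (v8,v0,v10) [+--] → (-0.5368, 0.5368, -0.601727)–(-0.678361, 0.5368, -0.52)  len=0.1635
  (v8,v10,v9) [+-+] → (-0.678361, 0.5368, -0.52)–(-0.678361, 0.5368, 0.356546)  len=0.8765
  (v9,v10,v11) [+--] → (-0.678361, 0.5368, 0.356546)–(-0.678361, 0.5368, 0.52)  len=0.1635
  (v9,v11,v3) [+--] → (-0.678361, 0.5368, 0.52)–(-0.5368, 0.5368, 0.601727)  len=0.1635

Chained into 1 loop(s):
  loop 1: 12 segments, perimeter = 4.9416
Total perimeter = 4.942


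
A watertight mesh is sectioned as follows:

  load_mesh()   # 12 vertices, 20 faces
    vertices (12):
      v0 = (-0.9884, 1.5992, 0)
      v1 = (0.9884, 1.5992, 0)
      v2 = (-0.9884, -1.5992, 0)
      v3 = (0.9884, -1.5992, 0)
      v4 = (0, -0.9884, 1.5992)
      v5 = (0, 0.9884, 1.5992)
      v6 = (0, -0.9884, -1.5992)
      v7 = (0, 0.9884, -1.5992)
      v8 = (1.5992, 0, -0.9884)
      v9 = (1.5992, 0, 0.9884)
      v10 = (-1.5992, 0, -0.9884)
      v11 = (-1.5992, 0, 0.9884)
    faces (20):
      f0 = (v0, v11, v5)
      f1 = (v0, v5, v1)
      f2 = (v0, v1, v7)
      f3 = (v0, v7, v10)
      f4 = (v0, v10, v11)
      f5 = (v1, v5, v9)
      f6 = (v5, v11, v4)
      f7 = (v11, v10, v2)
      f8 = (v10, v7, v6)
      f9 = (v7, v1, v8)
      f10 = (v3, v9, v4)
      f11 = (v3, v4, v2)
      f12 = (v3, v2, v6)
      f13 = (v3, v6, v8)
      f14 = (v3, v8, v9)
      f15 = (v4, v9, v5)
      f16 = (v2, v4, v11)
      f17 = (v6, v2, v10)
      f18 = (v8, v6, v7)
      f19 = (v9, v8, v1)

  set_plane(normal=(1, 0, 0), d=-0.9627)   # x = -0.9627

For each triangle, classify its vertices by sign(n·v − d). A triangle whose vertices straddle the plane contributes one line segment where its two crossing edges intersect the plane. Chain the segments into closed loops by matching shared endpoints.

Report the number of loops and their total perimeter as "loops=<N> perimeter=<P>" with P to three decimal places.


Straddling triangles (10 of 20):
  (v0,v11,v5) [--+] → (-0.9627, 0.393395, 1.23151)–(-0.9627, 1.58332, 0.0415818)  len=1.6828
  (v0,v5,v1) [-++] → (-0.9627, 1.58332, 0.0415818)–(-0.9627, 1.5992, 0)  len=0.0445
  (v0,v1,v7) [-++] → (-0.9627, 1.5992, 0)–(-0.9627, 1.58332, -0.0415818)  len=0.0445
  (v0,v7,v10) [-+-] → (-0.9627, 1.58332, -0.0415818)–(-0.9627, 0.393395, -1.23151)  len=1.6828
  (v5,v11,v4) [+-+] → (-0.9627, 0.393395, 1.23151)–(-0.9627, -0.393395, 1.23151)  len=0.7868
  (v10,v7,v6) [-++] → (-0.9627, 0.393395, -1.23151)–(-0.9627, -0.393395, -1.23151)  len=0.7868
  (v3,v4,v2) [++-] → (-0.9627, -1.58332, 0.0415818)–(-0.9627, -1.5992, 0)  len=0.0445
  (v3,v2,v6) [+-+] → (-0.9627, -1.5992, 0)–(-0.9627, -1.58332, -0.0415818)  len=0.0445
  (v2,v4,v11) [-+-] → (-0.9627, -1.58332, 0.0415818)–(-0.9627, -0.393395, 1.23151)  len=1.6828
  (v6,v2,v10) [+--] → (-0.9627, -1.58332, -0.0415818)–(-0.9627, -0.393395, -1.23151)  len=1.6828

Chained into 1 loop(s):
  loop 1: 10 segments, perimeter = 8.4828
Total perimeter = 8.483

loops=1 perimeter=8.483


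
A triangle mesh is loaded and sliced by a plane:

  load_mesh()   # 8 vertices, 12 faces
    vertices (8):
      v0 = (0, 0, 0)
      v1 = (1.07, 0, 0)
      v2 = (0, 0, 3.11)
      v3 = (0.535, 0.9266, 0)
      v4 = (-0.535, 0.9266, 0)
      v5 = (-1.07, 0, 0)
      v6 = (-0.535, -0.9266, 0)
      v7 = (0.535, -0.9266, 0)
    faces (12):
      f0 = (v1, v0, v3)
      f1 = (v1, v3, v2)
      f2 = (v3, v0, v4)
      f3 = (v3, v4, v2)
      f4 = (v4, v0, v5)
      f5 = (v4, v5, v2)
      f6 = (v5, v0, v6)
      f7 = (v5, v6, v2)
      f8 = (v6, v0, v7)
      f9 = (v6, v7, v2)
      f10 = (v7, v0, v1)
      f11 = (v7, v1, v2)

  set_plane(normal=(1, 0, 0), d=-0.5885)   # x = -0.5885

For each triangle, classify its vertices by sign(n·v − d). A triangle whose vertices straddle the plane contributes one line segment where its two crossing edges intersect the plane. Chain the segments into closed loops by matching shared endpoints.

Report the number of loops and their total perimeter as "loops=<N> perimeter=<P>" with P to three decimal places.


Straddling triangles (4 of 12):
  (v4,v0,v5) [++-] → (-0.5885, 0, 0)–(-0.5885, 0.83394, 0)  len=0.8339
  (v4,v5,v2) [+-+] → (-0.5885, 0.83394, 0)–(-0.5885, 0, 1.3995)  len=1.6291
  (v5,v0,v6) [-++] → (-0.5885, 0, 0)–(-0.5885, -0.83394, 0)  len=0.8339
  (v5,v6,v2) [-++] → (-0.5885, -0.83394, 0)–(-0.5885, 0, 1.3995)  len=1.6291

Chained into 1 loop(s):
  loop 1: 4 segments, perimeter = 4.9261
Total perimeter = 4.926

loops=1 perimeter=4.926


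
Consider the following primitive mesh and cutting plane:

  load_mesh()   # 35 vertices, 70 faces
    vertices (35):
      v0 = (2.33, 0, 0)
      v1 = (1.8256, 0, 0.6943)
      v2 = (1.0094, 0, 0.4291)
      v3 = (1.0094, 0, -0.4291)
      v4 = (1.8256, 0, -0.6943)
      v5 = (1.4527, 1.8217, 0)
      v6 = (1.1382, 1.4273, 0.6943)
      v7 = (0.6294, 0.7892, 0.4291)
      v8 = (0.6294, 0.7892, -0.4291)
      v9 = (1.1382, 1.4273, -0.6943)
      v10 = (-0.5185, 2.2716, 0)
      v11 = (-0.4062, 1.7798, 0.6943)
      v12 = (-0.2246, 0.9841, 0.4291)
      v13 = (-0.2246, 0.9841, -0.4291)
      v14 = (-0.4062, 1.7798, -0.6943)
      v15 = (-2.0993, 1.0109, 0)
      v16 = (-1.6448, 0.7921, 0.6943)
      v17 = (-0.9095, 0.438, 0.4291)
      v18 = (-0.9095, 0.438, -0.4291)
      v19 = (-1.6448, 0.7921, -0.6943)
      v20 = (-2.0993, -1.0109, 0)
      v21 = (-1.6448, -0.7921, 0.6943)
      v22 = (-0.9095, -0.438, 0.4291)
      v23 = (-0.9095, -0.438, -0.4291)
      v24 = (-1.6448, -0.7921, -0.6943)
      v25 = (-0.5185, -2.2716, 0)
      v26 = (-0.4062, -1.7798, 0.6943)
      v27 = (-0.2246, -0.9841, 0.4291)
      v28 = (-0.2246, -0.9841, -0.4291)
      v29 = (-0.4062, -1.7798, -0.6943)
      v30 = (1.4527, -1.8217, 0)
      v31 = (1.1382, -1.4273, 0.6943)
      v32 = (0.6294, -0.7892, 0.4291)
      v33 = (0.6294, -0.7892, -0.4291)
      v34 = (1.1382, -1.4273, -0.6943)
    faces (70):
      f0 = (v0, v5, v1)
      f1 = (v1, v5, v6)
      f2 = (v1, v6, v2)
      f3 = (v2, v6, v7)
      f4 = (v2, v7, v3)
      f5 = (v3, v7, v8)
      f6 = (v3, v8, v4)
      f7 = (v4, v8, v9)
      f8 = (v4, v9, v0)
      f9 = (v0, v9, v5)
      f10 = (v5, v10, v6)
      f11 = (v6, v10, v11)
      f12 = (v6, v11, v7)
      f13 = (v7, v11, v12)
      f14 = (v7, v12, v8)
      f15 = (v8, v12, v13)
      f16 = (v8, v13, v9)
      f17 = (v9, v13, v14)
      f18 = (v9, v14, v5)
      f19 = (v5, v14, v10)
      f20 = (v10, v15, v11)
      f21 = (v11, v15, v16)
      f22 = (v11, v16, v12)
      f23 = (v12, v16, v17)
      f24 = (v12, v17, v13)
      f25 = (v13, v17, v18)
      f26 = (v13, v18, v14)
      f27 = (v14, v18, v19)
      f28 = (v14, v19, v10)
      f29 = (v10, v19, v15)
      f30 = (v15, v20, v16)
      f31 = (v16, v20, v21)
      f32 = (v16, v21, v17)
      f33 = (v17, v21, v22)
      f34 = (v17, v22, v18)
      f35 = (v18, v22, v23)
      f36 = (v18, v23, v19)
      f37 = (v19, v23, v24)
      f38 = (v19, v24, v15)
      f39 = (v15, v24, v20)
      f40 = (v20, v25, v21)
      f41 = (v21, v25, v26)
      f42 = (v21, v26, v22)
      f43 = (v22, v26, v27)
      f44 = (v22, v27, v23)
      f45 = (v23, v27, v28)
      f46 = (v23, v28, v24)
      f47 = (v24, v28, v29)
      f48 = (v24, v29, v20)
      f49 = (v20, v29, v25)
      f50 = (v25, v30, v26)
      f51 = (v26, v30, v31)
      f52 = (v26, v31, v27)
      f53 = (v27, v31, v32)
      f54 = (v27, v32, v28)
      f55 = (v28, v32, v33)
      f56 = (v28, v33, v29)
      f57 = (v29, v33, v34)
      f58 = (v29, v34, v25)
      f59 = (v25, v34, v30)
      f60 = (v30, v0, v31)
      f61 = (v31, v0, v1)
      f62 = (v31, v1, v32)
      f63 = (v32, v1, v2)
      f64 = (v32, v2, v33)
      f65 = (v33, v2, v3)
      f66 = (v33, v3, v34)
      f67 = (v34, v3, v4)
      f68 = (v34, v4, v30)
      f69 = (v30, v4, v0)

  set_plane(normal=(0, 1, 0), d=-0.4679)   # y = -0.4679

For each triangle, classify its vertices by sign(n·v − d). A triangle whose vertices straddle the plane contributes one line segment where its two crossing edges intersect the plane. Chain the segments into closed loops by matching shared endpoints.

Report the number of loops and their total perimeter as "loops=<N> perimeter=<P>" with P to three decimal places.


Straddling triangles (22 of 70):
  (v15,v20,v16) [+-+] → (-2.0993, -0.4679, 0)–(-1.96242, -0.4679, 0.209099)  len=0.2499
  (v16,v20,v21) [+--] → (-1.96242, -0.4679, 0.209099)–(-1.6448, -0.4679, 0.6943)  len=0.5799
  (v16,v21,v17) [+-+] → (-1.6448, -0.4679, 0.6943)–(-1.45101, -0.4679, 0.624405)  len=0.2060
  (v17,v21,v22) [+-+] → (-1.45101, -0.4679, 0.624405)–(-0.971588, -0.4679, 0.451493)  len=0.5096
  (v19,v23,v24) [++-] → (-0.971588, -0.4679, -0.451493)–(-1.6448, -0.4679, -0.6943)  len=0.7157
  (v19,v24,v15) [+-+] → (-1.6448, -0.4679, -0.6943)–(-1.72652, -0.4679, -0.569457)  len=0.1492
  (v15,v24,v20) [+--] → (-1.72652, -0.4679, -0.569457)–(-2.0993, -0.4679, 0)  len=0.6806
  (v21,v26,v22) [--+] → (-0.898285, -0.4679, 0.43501)–(-0.971588, -0.4679, 0.451493)  len=0.0751
  (v22,v26,v27) [+--] → (-0.898285, -0.4679, 0.43501)–(-0.872, -0.4679, 0.4291)  len=0.0269
  (v22,v27,v23) [+-+] → (-0.872, -0.4679, 0.4291)–(-0.872, -0.4679, -0.382112)  len=0.8112
  (v23,v27,v28) [+--] → (-0.872, -0.4679, -0.382112)–(-0.872, -0.4679, -0.4291)  len=0.0470
  (v23,v28,v24) [+--] → (-0.872, -0.4679, -0.4291)–(-0.971588, -0.4679, -0.451493)  len=0.1021
  (v30,v0,v31) [-+-] → (2.10467, -0.4679, 0)–(1.9393, -0.4679, 0.227607)  len=0.2813
  (v31,v0,v1) [-++] → (1.9393, -0.4679, 0.227607)–(1.60026, -0.4679, 0.6943)  len=0.5768
  (v31,v1,v32) [-+-] → (1.60026, -0.4679, 0.6943)–(1.1164, -0.4679, 0.537069)  len=0.5088
  (v32,v1,v2) [-++] → (1.1164, -0.4679, 0.537069)–(0.784106, -0.4679, 0.4291)  len=0.3494
  (v32,v2,v33) [-+-] → (0.784106, -0.4679, 0.4291)–(0.784106, -0.4679, -0.0797086)  len=0.5088
  (v33,v2,v3) [-++] → (0.784106, -0.4679, -0.0797086)–(0.784106, -0.4679, -0.4291)  len=0.3494
  (v33,v3,v34) [-+-] → (0.784106, -0.4679, -0.4291)–(1.05162, -0.4679, -0.516038)  len=0.2813
  (v34,v3,v4) [-++] → (1.05162, -0.4679, -0.516038)–(1.60026, -0.4679, -0.6943)  len=0.5769
  (v34,v4,v30) [-+-] → (1.60026, -0.4679, -0.6943)–(1.72982, -0.4679, -0.51597)  len=0.2204
  (v30,v4,v0) [-++] → (1.72982, -0.4679, -0.51597)–(2.10467, -0.4679, 0)  len=0.6378

Chained into 2 loop(s):
  loop 1: 12 segments, perimeter = 4.1533
  loop 2: 10 segments, perimeter = 4.2909
Total perimeter = 8.444

loops=2 perimeter=8.444
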